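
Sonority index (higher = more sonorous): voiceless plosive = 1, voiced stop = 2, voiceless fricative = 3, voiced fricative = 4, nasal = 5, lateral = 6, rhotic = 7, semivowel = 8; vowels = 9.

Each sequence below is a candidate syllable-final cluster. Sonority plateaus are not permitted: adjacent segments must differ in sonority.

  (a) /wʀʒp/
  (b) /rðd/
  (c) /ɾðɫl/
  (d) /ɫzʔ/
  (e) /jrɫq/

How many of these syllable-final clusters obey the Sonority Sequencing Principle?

4

(a) sonority 8-7-4-1: well-formed.
(b) sonority 7-4-2: well-formed.
(c) sonority 7-4-6-6: ill-formed.
(d) sonority 6-4-1: well-formed.
(e) sonority 8-7-6-1: well-formed.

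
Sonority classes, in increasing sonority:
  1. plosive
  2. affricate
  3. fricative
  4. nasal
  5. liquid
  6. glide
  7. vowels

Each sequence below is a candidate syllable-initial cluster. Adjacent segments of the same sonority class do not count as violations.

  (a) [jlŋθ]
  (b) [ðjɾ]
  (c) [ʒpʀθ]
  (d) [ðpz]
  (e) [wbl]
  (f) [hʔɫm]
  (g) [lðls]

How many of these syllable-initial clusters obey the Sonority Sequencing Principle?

(a) sonority 6-5-4-3: ill-formed.
(b) sonority 3-6-5: ill-formed.
(c) sonority 3-1-5-3: ill-formed.
(d) sonority 3-1-3: ill-formed.
(e) sonority 6-1-5: ill-formed.
(f) sonority 3-1-5-4: ill-formed.
(g) sonority 5-3-5-3: ill-formed.

0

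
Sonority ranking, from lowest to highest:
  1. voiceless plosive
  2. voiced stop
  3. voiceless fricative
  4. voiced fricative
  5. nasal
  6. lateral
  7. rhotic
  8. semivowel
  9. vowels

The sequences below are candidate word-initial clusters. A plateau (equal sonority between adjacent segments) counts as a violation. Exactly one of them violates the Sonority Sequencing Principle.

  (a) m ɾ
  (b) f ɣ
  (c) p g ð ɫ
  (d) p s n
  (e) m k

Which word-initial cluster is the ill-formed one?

e

(a) m ɾ: profile 5-7 — obeys.
(b) f ɣ: profile 3-4 — obeys.
(c) p g ð ɫ: profile 1-2-4-6 — obeys.
(d) p s n: profile 1-3-5 — obeys.
(e) m k: profile 5-1 — violates.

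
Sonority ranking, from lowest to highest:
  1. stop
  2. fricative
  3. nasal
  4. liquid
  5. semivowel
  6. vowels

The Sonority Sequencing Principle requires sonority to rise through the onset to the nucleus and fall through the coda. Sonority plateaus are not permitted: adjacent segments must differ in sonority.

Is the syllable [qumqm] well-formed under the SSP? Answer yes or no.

no

Onset: /q/ is a stop (sonority 1); then the nucleus /u/ (sonority 6).
Onset profile 1-6 — rises to the nucleus.
Coda: /m/ is a nasal (sonority 3), /q/ is a stop (sonority 1), /m/ is a nasal (sonority 3).
Coda profile 6-3-1-3 — does not strictly fall throughout.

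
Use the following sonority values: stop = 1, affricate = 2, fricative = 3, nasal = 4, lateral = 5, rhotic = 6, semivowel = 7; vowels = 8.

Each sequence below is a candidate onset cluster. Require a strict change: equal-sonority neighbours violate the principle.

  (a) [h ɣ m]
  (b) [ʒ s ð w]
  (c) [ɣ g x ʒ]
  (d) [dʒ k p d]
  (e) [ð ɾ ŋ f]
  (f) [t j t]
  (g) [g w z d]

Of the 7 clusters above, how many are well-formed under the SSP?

0

(a) 3-3-4 → violates
(b) 3-3-3-7 → violates
(c) 3-1-3-3 → violates
(d) 2-1-1-1 → violates
(e) 3-6-4-3 → violates
(f) 1-7-1 → violates
(g) 1-7-3-1 → violates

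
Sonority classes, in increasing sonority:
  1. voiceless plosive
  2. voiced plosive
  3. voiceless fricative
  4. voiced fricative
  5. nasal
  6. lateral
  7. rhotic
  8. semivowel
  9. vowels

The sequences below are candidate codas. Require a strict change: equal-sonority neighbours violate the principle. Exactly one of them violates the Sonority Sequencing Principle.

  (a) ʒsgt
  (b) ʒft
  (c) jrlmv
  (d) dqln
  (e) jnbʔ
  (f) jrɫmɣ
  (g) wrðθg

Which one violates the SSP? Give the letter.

d

(a) ʒsgt: profile 4-3-2-1 — obeys.
(b) ʒft: profile 4-3-1 — obeys.
(c) jrlmv: profile 8-7-6-5-4 — obeys.
(d) dqln: profile 2-1-6-5 — violates.
(e) jnbʔ: profile 8-5-2-1 — obeys.
(f) jrɫmɣ: profile 8-7-6-5-4 — obeys.
(g) wrðθg: profile 8-7-4-3-2 — obeys.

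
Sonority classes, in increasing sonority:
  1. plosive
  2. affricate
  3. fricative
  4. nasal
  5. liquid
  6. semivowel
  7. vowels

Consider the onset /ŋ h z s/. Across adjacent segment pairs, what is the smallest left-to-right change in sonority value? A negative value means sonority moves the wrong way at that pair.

-1

/ŋ/ — nasal, sonority 4.
/h/ — fricative, sonority 3.
/z/ — fricative, sonority 3.
/s/ — fricative, sonority 3.
/ŋ/→/h/: change -1.
/h/→/z/: change +0.
/z/→/s/: change +0.
Minimum = -1.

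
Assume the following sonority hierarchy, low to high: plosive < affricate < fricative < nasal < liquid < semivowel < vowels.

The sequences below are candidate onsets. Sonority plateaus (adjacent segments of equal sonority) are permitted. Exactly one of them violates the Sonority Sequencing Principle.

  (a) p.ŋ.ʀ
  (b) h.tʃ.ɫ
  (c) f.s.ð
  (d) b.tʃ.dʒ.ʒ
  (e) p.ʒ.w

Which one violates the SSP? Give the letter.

(a) 1-4-5 → obeys
(b) 3-2-5 → violates
(c) 3-3-3 → obeys
(d) 1-2-2-3 → obeys
(e) 1-3-6 → obeys

b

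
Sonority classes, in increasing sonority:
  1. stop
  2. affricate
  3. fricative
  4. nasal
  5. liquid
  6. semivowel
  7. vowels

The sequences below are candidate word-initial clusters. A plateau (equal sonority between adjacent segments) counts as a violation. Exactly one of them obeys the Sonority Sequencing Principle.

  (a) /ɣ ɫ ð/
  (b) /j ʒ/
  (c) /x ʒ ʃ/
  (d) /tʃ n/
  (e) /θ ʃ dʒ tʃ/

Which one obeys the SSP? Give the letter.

(a) sonority 3-5-3: ill-formed.
(b) sonority 6-3: ill-formed.
(c) sonority 3-3-3: ill-formed.
(d) sonority 2-4: well-formed.
(e) sonority 3-3-2-2: ill-formed.

d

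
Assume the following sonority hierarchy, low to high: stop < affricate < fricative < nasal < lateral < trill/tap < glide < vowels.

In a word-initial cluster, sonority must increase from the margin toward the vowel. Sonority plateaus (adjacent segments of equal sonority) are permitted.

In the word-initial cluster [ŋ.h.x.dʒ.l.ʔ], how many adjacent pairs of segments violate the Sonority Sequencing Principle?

3

/ŋ/ — nasal, sonority 4.
/h/ — fricative, sonority 3.
/x/ — fricative, sonority 3.
/dʒ/ — affricate, sonority 2.
/l/ — lateral, sonority 5.
/ʔ/ — stop, sonority 1.
/ŋ/→/h/: 4→3 (does not rise) — violation.
/h/→/x/: 3→3 (plateau, allowed) — ok.
/x/→/dʒ/: 3→2 (does not rise) — violation.
/dʒ/→/l/: 2→5 (rises) — ok.
/l/→/ʔ/: 5→1 (does not rise) — violation.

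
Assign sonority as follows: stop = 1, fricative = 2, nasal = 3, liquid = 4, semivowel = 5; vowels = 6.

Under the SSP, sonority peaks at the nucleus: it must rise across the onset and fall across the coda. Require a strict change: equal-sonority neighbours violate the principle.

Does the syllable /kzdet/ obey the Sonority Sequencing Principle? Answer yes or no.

Onset: /k/ is a stop (sonority 1), /z/ is a fricative (sonority 2), /d/ is a stop (sonority 1); then the nucleus /e/ (sonority 6).
Onset profile 1-2-1-6 — does not strictly rise throughout.
Coda: /t/ is a stop (sonority 1).
Coda profile 6-1 — falls from the nucleus.

no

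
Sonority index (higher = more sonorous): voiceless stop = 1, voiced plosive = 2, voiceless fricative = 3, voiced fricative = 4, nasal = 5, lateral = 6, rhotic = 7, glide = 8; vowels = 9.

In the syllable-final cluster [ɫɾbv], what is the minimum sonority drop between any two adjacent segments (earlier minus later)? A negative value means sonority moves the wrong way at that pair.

/ɫ/ is a lateral (sonority 6).
/ɾ/ is a rhotic (sonority 7).
/b/ is a voiced plosive (sonority 2).
/v/ is a voiced fricative (sonority 4).
/ɫ/→/ɾ/: change -1.
/ɾ/→/b/: change +5.
/b/→/v/: change -2.
Minimum = -2.

-2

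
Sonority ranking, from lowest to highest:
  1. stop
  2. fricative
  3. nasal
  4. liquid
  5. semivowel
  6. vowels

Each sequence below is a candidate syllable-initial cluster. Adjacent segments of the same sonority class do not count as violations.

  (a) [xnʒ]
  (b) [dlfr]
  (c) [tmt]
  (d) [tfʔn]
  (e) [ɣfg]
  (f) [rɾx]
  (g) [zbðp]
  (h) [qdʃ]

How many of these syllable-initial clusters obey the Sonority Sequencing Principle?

(a) sonority 2-3-2: ill-formed.
(b) sonority 1-4-2-4: ill-formed.
(c) sonority 1-3-1: ill-formed.
(d) sonority 1-2-1-3: ill-formed.
(e) sonority 2-2-1: ill-formed.
(f) sonority 4-4-2: ill-formed.
(g) sonority 2-1-2-1: ill-formed.
(h) sonority 1-1-2: well-formed.

1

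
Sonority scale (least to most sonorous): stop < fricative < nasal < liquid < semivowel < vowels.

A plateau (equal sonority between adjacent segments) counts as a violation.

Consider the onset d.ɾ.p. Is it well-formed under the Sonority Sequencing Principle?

/d/ is a stop (sonority 1).
/ɾ/ is a liquid (sonority 4).
/p/ is a stop (sonority 1).
The profile is 1-4-1. Between /ɾ/ (4) and /p/ (1) sonority does not rise, so the cluster violates the SSP.

no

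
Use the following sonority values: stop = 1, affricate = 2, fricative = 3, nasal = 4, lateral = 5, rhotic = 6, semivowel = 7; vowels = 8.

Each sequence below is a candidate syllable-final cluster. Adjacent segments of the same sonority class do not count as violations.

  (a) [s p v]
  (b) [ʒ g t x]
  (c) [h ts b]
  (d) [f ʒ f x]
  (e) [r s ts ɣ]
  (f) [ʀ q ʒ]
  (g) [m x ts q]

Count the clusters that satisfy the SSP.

(a) sonority 3-1-3: ill-formed.
(b) sonority 3-1-1-3: ill-formed.
(c) sonority 3-2-1: well-formed.
(d) sonority 3-3-3-3: well-formed.
(e) sonority 6-3-2-3: ill-formed.
(f) sonority 6-1-3: ill-formed.
(g) sonority 4-3-2-1: well-formed.

3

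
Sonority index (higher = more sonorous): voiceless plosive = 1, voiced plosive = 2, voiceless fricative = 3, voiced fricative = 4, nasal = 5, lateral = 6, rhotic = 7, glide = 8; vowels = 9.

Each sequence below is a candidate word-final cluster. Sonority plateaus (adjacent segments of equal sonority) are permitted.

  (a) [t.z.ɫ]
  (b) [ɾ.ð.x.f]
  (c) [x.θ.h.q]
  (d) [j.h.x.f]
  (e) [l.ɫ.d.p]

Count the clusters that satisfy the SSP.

(a) 1-4-6 → violates
(b) 7-4-3-3 → obeys
(c) 3-3-3-1 → obeys
(d) 8-3-3-3 → obeys
(e) 6-6-2-1 → obeys

4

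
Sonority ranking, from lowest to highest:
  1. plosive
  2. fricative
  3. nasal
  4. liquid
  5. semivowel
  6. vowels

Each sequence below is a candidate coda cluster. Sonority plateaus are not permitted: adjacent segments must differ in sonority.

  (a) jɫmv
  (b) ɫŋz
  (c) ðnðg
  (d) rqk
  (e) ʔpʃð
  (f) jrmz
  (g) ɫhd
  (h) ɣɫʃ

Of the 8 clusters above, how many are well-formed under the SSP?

(a) jɫmv: profile 5-4-3-2 — obeys.
(b) ɫŋz: profile 4-3-2 — obeys.
(c) ðnðg: profile 2-3-2-1 — violates.
(d) rqk: profile 4-1-1 — violates.
(e) ʔpʃð: profile 1-1-2-2 — violates.
(f) jrmz: profile 5-4-3-2 — obeys.
(g) ɫhd: profile 4-2-1 — obeys.
(h) ɣɫʃ: profile 2-4-2 — violates.

4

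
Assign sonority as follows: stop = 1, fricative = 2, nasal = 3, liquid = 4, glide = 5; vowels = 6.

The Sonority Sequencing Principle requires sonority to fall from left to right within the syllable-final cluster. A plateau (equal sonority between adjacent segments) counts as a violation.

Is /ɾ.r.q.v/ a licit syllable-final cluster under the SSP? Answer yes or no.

no

/ɾ/ — liquid, sonority 4.
/r/ — liquid, sonority 4.
/q/ — stop, sonority 1.
/v/ — fricative, sonority 2.
The profile is 4-4-1-2. Between /ɾ/ (4) and /r/ (4) sonority does not fall, so the cluster violates the SSP.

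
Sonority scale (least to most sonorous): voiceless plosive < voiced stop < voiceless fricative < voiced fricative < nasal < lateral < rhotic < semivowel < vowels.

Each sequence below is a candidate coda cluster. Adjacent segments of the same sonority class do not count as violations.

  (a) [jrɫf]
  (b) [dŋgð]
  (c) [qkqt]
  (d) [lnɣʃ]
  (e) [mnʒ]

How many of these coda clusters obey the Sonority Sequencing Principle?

4

(a) sonority 8-7-6-3: well-formed.
(b) sonority 2-5-2-4: ill-formed.
(c) sonority 1-1-1-1: well-formed.
(d) sonority 6-5-4-3: well-formed.
(e) sonority 5-5-4: well-formed.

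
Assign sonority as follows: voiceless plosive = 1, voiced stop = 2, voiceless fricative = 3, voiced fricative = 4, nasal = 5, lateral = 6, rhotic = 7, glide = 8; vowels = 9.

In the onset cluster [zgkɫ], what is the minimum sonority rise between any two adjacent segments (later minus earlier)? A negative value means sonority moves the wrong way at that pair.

/z/ — voiced fricative, sonority 4.
/g/ — voiced stop, sonority 2.
/k/ — voiceless plosive, sonority 1.
/ɫ/ — lateral, sonority 6.
/z/→/g/: change -2.
/g/→/k/: change -1.
/k/→/ɫ/: change +5.
Minimum = -2.

-2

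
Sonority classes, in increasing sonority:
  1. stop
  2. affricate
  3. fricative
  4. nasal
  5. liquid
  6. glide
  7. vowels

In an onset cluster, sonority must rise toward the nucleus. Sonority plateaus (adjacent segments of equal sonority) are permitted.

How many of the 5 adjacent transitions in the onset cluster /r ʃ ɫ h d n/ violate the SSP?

3

/r/: liquid = 5.
/ʃ/: fricative = 3.
/ɫ/: liquid = 5.
/h/: fricative = 3.
/d/: stop = 1.
/n/: nasal = 4.
/r/→/ʃ/: 5→3 (does not rise) — violation.
/ʃ/→/ɫ/: 3→5 (rises) — ok.
/ɫ/→/h/: 5→3 (does not rise) — violation.
/h/→/d/: 3→1 (does not rise) — violation.
/d/→/n/: 1→4 (rises) — ok.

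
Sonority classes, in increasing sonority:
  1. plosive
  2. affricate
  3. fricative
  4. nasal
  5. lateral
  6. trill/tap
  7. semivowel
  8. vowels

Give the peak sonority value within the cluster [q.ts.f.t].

3

/q/ is a plosive (sonority 1).
/ts/ is an affricate (sonority 2).
/f/ is a fricative (sonority 3).
/t/ is a plosive (sonority 1).
The maximum is 3.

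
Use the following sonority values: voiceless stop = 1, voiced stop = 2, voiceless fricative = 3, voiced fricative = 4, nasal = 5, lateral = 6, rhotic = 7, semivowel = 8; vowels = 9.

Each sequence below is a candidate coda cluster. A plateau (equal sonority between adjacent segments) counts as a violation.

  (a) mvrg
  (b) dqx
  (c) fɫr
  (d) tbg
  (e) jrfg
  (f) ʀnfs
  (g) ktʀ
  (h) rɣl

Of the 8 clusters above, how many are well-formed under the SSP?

1

(a) sonority 5-4-7-2: ill-formed.
(b) sonority 2-1-3: ill-formed.
(c) sonority 3-6-7: ill-formed.
(d) sonority 1-2-2: ill-formed.
(e) sonority 8-7-3-2: well-formed.
(f) sonority 7-5-3-3: ill-formed.
(g) sonority 1-1-7: ill-formed.
(h) sonority 7-4-6: ill-formed.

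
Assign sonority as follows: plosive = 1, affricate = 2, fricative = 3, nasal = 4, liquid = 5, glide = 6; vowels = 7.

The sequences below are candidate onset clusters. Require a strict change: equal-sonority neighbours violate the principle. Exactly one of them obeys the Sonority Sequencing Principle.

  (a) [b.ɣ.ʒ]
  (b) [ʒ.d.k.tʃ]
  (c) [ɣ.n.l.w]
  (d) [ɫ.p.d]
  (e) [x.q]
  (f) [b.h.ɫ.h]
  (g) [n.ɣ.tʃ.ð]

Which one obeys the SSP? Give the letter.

c

(a) 1-3-3 → violates
(b) 3-1-1-2 → violates
(c) 3-4-5-6 → obeys
(d) 5-1-1 → violates
(e) 3-1 → violates
(f) 1-3-5-3 → violates
(g) 4-3-2-3 → violates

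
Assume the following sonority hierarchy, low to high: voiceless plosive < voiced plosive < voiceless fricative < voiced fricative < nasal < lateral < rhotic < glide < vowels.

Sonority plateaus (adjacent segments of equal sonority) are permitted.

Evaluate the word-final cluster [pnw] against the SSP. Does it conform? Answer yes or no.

/p/: voiceless plosive = 1.
/n/: nasal = 5.
/w/: glide = 8.
The profile is 1-5-8. Between /p/ (1) and /n/ (5) sonority does not fall, so the cluster violates the SSP.

no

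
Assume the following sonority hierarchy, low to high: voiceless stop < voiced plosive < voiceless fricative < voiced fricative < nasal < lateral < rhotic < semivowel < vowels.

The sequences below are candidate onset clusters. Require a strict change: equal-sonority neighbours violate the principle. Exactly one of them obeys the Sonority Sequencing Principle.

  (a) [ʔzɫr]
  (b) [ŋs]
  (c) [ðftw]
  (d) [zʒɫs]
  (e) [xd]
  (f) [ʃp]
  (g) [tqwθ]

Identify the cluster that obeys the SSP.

a

(a) [ʔzɫr]: profile 1-4-6-7 — obeys.
(b) [ŋs]: profile 5-3 — violates.
(c) [ðftw]: profile 4-3-1-8 — violates.
(d) [zʒɫs]: profile 4-4-6-3 — violates.
(e) [xd]: profile 3-2 — violates.
(f) [ʃp]: profile 3-1 — violates.
(g) [tqwθ]: profile 1-1-8-3 — violates.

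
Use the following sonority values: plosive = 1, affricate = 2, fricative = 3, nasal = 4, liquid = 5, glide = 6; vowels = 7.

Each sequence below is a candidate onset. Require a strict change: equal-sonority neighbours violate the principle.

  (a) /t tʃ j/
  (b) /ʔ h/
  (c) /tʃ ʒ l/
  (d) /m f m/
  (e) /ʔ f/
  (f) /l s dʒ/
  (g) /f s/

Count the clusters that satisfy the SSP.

4

(a) /t tʃ j/: profile 1-2-6 — obeys.
(b) /ʔ h/: profile 1-3 — obeys.
(c) /tʃ ʒ l/: profile 2-3-5 — obeys.
(d) /m f m/: profile 4-3-4 — violates.
(e) /ʔ f/: profile 1-3 — obeys.
(f) /l s dʒ/: profile 5-3-2 — violates.
(g) /f s/: profile 3-3 — violates.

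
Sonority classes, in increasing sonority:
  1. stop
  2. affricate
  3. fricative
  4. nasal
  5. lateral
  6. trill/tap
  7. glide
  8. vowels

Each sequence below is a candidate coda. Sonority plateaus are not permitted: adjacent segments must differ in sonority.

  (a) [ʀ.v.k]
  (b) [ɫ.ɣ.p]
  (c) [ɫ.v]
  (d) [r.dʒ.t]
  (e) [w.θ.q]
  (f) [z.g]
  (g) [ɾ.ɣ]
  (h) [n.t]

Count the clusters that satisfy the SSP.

(a) 6-3-1 → obeys
(b) 5-3-1 → obeys
(c) 5-3 → obeys
(d) 6-2-1 → obeys
(e) 7-3-1 → obeys
(f) 3-1 → obeys
(g) 6-3 → obeys
(h) 4-1 → obeys

8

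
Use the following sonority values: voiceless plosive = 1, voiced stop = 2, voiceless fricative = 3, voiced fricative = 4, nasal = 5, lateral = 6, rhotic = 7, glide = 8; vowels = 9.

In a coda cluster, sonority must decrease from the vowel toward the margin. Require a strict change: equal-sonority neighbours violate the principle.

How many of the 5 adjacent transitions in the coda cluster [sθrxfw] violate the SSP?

/s/ — voiceless fricative, sonority 3.
/θ/ — voiceless fricative, sonority 3.
/r/ — rhotic, sonority 7.
/x/ — voiceless fricative, sonority 3.
/f/ — voiceless fricative, sonority 3.
/w/ — glide, sonority 8.
/s/→/θ/: 3→3 (plateau) — violation.
/θ/→/r/: 3→7 (does not fall) — violation.
/r/→/x/: 7→3 (falls) — ok.
/x/→/f/: 3→3 (plateau) — violation.
/f/→/w/: 3→8 (does not fall) — violation.

4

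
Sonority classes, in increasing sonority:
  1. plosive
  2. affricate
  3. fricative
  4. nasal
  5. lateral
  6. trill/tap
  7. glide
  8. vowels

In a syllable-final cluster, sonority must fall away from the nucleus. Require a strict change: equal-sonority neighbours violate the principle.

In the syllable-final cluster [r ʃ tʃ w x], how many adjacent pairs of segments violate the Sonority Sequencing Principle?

1

/r/ is a trill/tap (sonority 6).
/ʃ/ is a fricative (sonority 3).
/tʃ/ is an affricate (sonority 2).
/w/ is a glide (sonority 7).
/x/ is a fricative (sonority 3).
/r/→/ʃ/: 6→3 (falls) — ok.
/ʃ/→/tʃ/: 3→2 (falls) — ok.
/tʃ/→/w/: 2→7 (does not fall) — violation.
/w/→/x/: 7→3 (falls) — ok.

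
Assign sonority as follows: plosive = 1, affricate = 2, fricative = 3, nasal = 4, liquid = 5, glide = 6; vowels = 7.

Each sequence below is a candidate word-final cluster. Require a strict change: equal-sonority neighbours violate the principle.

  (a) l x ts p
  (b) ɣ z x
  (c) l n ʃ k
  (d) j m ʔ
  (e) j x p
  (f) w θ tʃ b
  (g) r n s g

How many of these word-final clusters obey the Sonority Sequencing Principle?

6

(a) sonority 5-3-2-1: well-formed.
(b) sonority 3-3-3: ill-formed.
(c) sonority 5-4-3-1: well-formed.
(d) sonority 6-4-1: well-formed.
(e) sonority 6-3-1: well-formed.
(f) sonority 6-3-2-1: well-formed.
(g) sonority 5-4-3-1: well-formed.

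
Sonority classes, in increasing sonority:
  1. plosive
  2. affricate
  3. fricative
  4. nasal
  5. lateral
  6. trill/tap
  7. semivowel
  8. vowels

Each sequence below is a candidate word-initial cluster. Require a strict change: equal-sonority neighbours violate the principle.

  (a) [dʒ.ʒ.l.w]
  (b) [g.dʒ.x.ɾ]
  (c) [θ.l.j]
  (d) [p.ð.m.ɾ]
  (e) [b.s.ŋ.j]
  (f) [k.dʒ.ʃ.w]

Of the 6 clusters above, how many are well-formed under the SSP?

(a) sonority 2-3-5-7: well-formed.
(b) sonority 1-2-3-6: well-formed.
(c) sonority 3-5-7: well-formed.
(d) sonority 1-3-4-6: well-formed.
(e) sonority 1-3-4-7: well-formed.
(f) sonority 1-2-3-7: well-formed.

6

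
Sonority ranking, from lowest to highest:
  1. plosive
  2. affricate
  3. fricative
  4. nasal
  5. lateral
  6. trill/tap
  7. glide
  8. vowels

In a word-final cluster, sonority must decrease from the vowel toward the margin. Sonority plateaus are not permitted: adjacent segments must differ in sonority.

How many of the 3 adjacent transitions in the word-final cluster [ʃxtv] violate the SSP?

/ʃ/: fricative = 3.
/x/: fricative = 3.
/t/: plosive = 1.
/v/: fricative = 3.
/ʃ/→/x/: 3→3 (plateau) — violation.
/x/→/t/: 3→1 (falls) — ok.
/t/→/v/: 1→3 (does not fall) — violation.

2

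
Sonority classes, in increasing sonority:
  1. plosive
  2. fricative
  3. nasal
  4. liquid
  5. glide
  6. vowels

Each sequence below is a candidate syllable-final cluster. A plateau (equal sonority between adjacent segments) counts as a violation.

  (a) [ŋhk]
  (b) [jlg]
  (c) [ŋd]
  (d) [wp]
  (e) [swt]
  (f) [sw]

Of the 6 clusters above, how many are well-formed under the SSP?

(a) 3-2-1 → obeys
(b) 5-4-1 → obeys
(c) 3-1 → obeys
(d) 5-1 → obeys
(e) 2-5-1 → violates
(f) 2-5 → violates

4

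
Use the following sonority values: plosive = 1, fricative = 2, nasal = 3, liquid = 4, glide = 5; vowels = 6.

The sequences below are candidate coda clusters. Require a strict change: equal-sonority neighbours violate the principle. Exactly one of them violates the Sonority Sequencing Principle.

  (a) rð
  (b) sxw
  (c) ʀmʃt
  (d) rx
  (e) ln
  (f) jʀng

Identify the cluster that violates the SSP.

(a) 4-2 → obeys
(b) 2-2-5 → violates
(c) 4-3-2-1 → obeys
(d) 4-2 → obeys
(e) 4-3 → obeys
(f) 5-4-3-1 → obeys

b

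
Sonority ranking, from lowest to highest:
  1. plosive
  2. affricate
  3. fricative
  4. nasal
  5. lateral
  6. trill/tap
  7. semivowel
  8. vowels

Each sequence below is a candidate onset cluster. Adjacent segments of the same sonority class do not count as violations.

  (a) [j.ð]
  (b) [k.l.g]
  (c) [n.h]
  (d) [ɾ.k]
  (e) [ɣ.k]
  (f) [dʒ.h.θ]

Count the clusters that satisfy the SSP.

1

(a) 7-3 → violates
(b) 1-5-1 → violates
(c) 4-3 → violates
(d) 6-1 → violates
(e) 3-1 → violates
(f) 2-3-3 → obeys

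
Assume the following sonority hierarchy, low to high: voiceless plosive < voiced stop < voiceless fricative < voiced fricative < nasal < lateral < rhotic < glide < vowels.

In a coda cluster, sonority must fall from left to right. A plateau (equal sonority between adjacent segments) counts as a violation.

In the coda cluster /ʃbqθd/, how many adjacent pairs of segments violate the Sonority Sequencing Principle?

/ʃ/: voiceless fricative = 3.
/b/: voiced stop = 2.
/q/: voiceless plosive = 1.
/θ/: voiceless fricative = 3.
/d/: voiced stop = 2.
/ʃ/→/b/: 3→2 (falls) — ok.
/b/→/q/: 2→1 (falls) — ok.
/q/→/θ/: 1→3 (does not fall) — violation.
/θ/→/d/: 3→2 (falls) — ok.

1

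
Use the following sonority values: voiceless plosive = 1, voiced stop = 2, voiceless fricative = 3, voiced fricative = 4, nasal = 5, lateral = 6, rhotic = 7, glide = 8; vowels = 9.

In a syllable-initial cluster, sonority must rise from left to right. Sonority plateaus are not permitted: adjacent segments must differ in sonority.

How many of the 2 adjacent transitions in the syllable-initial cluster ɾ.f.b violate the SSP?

2

/ɾ/ — rhotic, sonority 7.
/f/ — voiceless fricative, sonority 3.
/b/ — voiced stop, sonority 2.
/ɾ/→/f/: 7→3 (does not rise) — violation.
/f/→/b/: 3→2 (does not rise) — violation.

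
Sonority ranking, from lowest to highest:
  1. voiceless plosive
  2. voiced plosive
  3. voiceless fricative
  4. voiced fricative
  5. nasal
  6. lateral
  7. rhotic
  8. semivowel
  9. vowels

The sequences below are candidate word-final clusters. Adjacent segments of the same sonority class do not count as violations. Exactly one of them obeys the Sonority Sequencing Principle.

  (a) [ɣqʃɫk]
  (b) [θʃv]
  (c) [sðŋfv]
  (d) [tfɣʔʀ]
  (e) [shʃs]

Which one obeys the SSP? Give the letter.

e

(a) sonority 4-1-3-6-1: ill-formed.
(b) sonority 3-3-4: ill-formed.
(c) sonority 3-4-5-3-4: ill-formed.
(d) sonority 1-3-4-1-7: ill-formed.
(e) sonority 3-3-3-3: well-formed.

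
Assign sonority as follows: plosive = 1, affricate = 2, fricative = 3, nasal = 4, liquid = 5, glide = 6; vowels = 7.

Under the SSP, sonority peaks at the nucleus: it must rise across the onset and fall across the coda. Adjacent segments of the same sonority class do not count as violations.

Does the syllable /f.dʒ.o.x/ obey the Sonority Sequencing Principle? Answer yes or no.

Onset: /f/ is a fricative (sonority 3), /dʒ/ is an affricate (sonority 2); then the nucleus /o/ (sonority 7).
Onset profile 3-2-7 — does not rise throughout.
Coda: /x/ is a fricative (sonority 3).
Coda profile 7-3 — falls from the nucleus.

no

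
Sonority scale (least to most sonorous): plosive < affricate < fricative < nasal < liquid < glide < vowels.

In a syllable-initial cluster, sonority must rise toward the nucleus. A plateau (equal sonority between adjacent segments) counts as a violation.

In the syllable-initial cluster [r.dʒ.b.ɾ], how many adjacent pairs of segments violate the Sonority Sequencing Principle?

2

/r/ is a liquid (sonority 5).
/dʒ/ is an affricate (sonority 2).
/b/ is a plosive (sonority 1).
/ɾ/ is a liquid (sonority 5).
/r/→/dʒ/: 5→2 (does not rise) — violation.
/dʒ/→/b/: 2→1 (does not rise) — violation.
/b/→/ɾ/: 1→5 (rises) — ok.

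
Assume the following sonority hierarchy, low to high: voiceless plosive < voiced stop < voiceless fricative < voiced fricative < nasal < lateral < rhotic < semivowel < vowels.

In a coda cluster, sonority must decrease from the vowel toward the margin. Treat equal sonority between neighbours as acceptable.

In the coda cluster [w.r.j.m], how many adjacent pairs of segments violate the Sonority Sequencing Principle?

1

/w/: semivowel = 8.
/r/: rhotic = 7.
/j/: semivowel = 8.
/m/: nasal = 5.
/w/→/r/: 8→7 (falls) — ok.
/r/→/j/: 7→8 (does not fall) — violation.
/j/→/m/: 8→5 (falls) — ok.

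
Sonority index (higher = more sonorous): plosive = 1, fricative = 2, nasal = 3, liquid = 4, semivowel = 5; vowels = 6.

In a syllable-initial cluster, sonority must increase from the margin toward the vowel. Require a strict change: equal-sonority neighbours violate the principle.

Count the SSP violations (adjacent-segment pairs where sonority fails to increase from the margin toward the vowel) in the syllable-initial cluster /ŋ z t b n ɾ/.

/ŋ/ — nasal, sonority 3.
/z/ — fricative, sonority 2.
/t/ — plosive, sonority 1.
/b/ — plosive, sonority 1.
/n/ — nasal, sonority 3.
/ɾ/ — liquid, sonority 4.
/ŋ/→/z/: 3→2 (does not rise) — violation.
/z/→/t/: 2→1 (does not rise) — violation.
/t/→/b/: 1→1 (plateau) — violation.
/b/→/n/: 1→3 (rises) — ok.
/n/→/ɾ/: 3→4 (rises) — ok.

3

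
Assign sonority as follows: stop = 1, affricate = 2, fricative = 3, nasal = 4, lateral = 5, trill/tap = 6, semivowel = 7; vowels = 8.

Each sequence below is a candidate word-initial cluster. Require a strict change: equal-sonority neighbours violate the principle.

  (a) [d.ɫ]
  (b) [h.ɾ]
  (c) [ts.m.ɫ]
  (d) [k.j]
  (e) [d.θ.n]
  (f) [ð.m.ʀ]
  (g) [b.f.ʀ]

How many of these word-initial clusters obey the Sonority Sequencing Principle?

(a) sonority 1-5: well-formed.
(b) sonority 3-6: well-formed.
(c) sonority 2-4-5: well-formed.
(d) sonority 1-7: well-formed.
(e) sonority 1-3-4: well-formed.
(f) sonority 3-4-6: well-formed.
(g) sonority 1-3-6: well-formed.

7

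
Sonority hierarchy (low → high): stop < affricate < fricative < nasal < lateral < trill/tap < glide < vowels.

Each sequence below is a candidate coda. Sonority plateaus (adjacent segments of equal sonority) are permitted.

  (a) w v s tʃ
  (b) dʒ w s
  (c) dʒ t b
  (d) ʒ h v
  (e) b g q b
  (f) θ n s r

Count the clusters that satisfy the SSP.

(a) w v s tʃ: profile 7-3-3-2 — obeys.
(b) dʒ w s: profile 2-7-3 — violates.
(c) dʒ t b: profile 2-1-1 — obeys.
(d) ʒ h v: profile 3-3-3 — obeys.
(e) b g q b: profile 1-1-1-1 — obeys.
(f) θ n s r: profile 3-4-3-6 — violates.

4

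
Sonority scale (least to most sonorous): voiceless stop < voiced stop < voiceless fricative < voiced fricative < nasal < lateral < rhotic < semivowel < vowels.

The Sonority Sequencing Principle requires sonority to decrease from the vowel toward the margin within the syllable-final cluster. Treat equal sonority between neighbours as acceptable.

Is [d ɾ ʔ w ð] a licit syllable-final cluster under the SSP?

no

/d/ — voiced stop, sonority 2.
/ɾ/ — rhotic, sonority 7.
/ʔ/ — voiceless stop, sonority 1.
/w/ — semivowel, sonority 8.
/ð/ — voiced fricative, sonority 4.
The profile is 2-7-1-8-4. Between /d/ (2) and /ɾ/ (7) sonority does not fall, so the cluster violates the SSP.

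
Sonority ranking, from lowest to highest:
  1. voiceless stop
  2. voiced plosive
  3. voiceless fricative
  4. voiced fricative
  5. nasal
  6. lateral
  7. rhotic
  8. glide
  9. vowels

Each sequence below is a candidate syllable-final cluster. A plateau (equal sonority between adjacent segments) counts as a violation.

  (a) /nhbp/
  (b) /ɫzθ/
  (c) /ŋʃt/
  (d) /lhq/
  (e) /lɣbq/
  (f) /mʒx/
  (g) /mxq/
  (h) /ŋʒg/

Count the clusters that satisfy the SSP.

(a) 5-3-2-1 → obeys
(b) 6-4-3 → obeys
(c) 5-3-1 → obeys
(d) 6-3-1 → obeys
(e) 6-4-2-1 → obeys
(f) 5-4-3 → obeys
(g) 5-3-1 → obeys
(h) 5-4-2 → obeys

8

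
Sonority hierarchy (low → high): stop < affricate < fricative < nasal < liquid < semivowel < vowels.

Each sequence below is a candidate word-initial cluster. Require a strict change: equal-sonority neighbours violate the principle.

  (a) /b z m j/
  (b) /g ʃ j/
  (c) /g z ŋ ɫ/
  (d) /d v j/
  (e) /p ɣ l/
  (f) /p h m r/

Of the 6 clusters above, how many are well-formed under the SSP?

(a) 1-3-4-6 → obeys
(b) 1-3-6 → obeys
(c) 1-3-4-5 → obeys
(d) 1-3-6 → obeys
(e) 1-3-5 → obeys
(f) 1-3-4-5 → obeys

6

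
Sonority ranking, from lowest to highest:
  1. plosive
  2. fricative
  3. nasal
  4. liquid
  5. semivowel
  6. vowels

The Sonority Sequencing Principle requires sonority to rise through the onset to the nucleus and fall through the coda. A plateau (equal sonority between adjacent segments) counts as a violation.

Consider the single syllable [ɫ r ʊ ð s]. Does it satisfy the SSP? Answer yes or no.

no

Onset: /ɫ/ is a liquid (sonority 4), /r/ is a liquid (sonority 4); then the nucleus /ʊ/ (sonority 6).
Onset profile 4-4-6 — does not strictly rise throughout.
Coda: /ð/ is a fricative (sonority 2), /s/ is a fricative (sonority 2).
Coda profile 6-2-2 — does not strictly fall throughout.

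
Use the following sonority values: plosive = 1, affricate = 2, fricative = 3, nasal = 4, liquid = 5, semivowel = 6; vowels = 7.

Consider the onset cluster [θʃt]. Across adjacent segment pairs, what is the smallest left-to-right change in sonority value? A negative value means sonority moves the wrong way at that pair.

-2

/θ/: fricative = 3.
/ʃ/: fricative = 3.
/t/: plosive = 1.
/θ/→/ʃ/: change +0.
/ʃ/→/t/: change -2.
Minimum = -2.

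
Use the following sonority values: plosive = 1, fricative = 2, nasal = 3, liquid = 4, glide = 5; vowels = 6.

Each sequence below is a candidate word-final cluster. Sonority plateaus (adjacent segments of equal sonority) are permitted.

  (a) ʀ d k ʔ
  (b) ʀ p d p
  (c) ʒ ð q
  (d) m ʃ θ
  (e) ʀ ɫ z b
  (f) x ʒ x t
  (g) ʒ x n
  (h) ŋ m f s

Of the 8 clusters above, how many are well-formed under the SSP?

7

(a) ʀ d k ʔ: profile 4-1-1-1 — obeys.
(b) ʀ p d p: profile 4-1-1-1 — obeys.
(c) ʒ ð q: profile 2-2-1 — obeys.
(d) m ʃ θ: profile 3-2-2 — obeys.
(e) ʀ ɫ z b: profile 4-4-2-1 — obeys.
(f) x ʒ x t: profile 2-2-2-1 — obeys.
(g) ʒ x n: profile 2-2-3 — violates.
(h) ŋ m f s: profile 3-3-2-2 — obeys.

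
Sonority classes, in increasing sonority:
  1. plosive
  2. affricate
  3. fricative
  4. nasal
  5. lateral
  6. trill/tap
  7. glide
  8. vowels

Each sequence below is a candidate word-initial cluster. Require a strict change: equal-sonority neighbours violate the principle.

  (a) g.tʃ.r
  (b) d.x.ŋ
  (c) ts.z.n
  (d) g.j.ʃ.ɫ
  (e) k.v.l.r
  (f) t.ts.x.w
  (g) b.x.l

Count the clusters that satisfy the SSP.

(a) sonority 1-2-6: well-formed.
(b) sonority 1-3-4: well-formed.
(c) sonority 2-3-4: well-formed.
(d) sonority 1-7-3-5: ill-formed.
(e) sonority 1-3-5-6: well-formed.
(f) sonority 1-2-3-7: well-formed.
(g) sonority 1-3-5: well-formed.

6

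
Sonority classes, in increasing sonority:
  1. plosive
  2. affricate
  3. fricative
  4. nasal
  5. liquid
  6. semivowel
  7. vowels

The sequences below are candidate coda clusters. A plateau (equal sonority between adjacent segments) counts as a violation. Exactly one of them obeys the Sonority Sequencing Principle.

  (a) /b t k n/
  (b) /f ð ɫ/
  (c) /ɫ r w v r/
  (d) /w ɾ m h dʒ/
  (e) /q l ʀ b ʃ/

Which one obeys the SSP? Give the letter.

(a) 1-1-1-4 → violates
(b) 3-3-5 → violates
(c) 5-5-6-3-5 → violates
(d) 6-5-4-3-2 → obeys
(e) 1-5-5-1-3 → violates

d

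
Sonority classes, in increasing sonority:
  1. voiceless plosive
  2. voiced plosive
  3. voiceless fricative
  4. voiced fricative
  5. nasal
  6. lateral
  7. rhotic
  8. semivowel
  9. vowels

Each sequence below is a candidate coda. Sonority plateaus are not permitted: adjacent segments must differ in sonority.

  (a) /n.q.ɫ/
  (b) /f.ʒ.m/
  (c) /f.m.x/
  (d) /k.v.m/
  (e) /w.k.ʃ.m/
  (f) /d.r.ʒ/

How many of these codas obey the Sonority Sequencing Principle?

0

(a) /n.q.ɫ/: profile 5-1-6 — violates.
(b) /f.ʒ.m/: profile 3-4-5 — violates.
(c) /f.m.x/: profile 3-5-3 — violates.
(d) /k.v.m/: profile 1-4-5 — violates.
(e) /w.k.ʃ.m/: profile 8-1-3-5 — violates.
(f) /d.r.ʒ/: profile 2-7-4 — violates.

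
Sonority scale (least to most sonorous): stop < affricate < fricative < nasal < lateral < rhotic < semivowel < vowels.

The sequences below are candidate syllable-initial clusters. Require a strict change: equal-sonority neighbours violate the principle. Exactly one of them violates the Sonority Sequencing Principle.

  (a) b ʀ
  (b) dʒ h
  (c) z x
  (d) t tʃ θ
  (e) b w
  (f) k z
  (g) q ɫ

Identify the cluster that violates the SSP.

(a) b ʀ: profile 1-6 — obeys.
(b) dʒ h: profile 2-3 — obeys.
(c) z x: profile 3-3 — violates.
(d) t tʃ θ: profile 1-2-3 — obeys.
(e) b w: profile 1-7 — obeys.
(f) k z: profile 1-3 — obeys.
(g) q ɫ: profile 1-5 — obeys.

c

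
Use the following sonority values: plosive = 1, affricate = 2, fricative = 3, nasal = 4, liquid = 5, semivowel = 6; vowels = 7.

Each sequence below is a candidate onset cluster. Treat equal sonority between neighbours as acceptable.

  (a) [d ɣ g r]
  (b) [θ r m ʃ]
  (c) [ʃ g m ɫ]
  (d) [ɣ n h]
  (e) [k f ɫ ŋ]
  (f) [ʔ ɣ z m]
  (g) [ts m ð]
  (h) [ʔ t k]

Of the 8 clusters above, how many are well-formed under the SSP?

2

(a) [d ɣ g r]: profile 1-3-1-5 — violates.
(b) [θ r m ʃ]: profile 3-5-4-3 — violates.
(c) [ʃ g m ɫ]: profile 3-1-4-5 — violates.
(d) [ɣ n h]: profile 3-4-3 — violates.
(e) [k f ɫ ŋ]: profile 1-3-5-4 — violates.
(f) [ʔ ɣ z m]: profile 1-3-3-4 — obeys.
(g) [ts m ð]: profile 2-4-3 — violates.
(h) [ʔ t k]: profile 1-1-1 — obeys.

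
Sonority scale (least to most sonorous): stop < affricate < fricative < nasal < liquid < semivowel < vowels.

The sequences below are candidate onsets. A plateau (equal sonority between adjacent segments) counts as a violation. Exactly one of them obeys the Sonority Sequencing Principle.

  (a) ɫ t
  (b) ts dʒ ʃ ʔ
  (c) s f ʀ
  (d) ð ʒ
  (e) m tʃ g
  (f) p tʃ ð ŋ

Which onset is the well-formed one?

(a) sonority 5-1: ill-formed.
(b) sonority 2-2-3-1: ill-formed.
(c) sonority 3-3-5: ill-formed.
(d) sonority 3-3: ill-formed.
(e) sonority 4-2-1: ill-formed.
(f) sonority 1-2-3-4: well-formed.

f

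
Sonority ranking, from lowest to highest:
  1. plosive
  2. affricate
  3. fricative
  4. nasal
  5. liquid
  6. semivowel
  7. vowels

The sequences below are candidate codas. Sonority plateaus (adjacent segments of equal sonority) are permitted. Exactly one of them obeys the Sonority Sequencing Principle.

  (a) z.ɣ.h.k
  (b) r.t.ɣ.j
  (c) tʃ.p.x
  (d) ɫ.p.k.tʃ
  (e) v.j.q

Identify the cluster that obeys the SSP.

a

(a) z.ɣ.h.k: profile 3-3-3-1 — obeys.
(b) r.t.ɣ.j: profile 5-1-3-6 — violates.
(c) tʃ.p.x: profile 2-1-3 — violates.
(d) ɫ.p.k.tʃ: profile 5-1-1-2 — violates.
(e) v.j.q: profile 3-6-1 — violates.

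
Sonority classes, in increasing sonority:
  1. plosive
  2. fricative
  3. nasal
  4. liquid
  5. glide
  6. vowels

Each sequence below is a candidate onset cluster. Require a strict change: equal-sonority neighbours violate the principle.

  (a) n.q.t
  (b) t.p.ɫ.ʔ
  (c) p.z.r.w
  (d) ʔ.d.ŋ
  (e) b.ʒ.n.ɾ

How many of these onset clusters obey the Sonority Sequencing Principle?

(a) 3-1-1 → violates
(b) 1-1-4-1 → violates
(c) 1-2-4-5 → obeys
(d) 1-1-3 → violates
(e) 1-2-3-4 → obeys

2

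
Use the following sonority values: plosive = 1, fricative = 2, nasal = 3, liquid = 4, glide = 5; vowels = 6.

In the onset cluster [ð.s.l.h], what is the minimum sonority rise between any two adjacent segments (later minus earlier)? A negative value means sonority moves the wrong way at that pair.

/ð/ — fricative, sonority 2.
/s/ — fricative, sonority 2.
/l/ — liquid, sonority 4.
/h/ — fricative, sonority 2.
/ð/→/s/: change +0.
/s/→/l/: change +2.
/l/→/h/: change -2.
Minimum = -2.

-2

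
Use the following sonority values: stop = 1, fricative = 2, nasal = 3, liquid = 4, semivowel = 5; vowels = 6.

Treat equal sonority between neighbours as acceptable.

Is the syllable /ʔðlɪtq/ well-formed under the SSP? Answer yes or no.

yes

Onset: /ʔ/ is a stop (sonority 1), /ð/ is a fricative (sonority 2), /l/ is a liquid (sonority 4); then the nucleus /ɪ/ (sonority 6).
Onset profile 1-2-4-6 — rises to the nucleus.
Coda: /t/ is a stop (sonority 1), /q/ is a stop (sonority 1).
Coda profile 6-1-1 — falls from the nucleus.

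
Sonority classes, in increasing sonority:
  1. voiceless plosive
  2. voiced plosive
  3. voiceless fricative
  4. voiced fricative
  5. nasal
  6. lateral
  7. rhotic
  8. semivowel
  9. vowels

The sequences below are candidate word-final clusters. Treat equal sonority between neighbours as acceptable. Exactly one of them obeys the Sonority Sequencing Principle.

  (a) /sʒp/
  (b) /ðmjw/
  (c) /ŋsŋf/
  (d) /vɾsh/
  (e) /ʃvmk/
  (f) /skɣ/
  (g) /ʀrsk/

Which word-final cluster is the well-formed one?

(a) sonority 3-4-1: ill-formed.
(b) sonority 4-5-8-8: ill-formed.
(c) sonority 5-3-5-3: ill-formed.
(d) sonority 4-7-3-3: ill-formed.
(e) sonority 3-4-5-1: ill-formed.
(f) sonority 3-1-4: ill-formed.
(g) sonority 7-7-3-1: well-formed.

g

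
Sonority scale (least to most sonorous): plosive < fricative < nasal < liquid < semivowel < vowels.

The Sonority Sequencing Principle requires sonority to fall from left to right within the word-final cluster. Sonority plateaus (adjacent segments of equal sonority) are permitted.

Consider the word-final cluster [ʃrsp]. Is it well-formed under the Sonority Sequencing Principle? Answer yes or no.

no

/ʃ/: fricative = 2.
/r/: liquid = 4.
/s/: fricative = 2.
/p/: plosive = 1.
The profile is 2-4-2-1. Between /ʃ/ (2) and /r/ (4) sonority does not fall, so the cluster violates the SSP.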